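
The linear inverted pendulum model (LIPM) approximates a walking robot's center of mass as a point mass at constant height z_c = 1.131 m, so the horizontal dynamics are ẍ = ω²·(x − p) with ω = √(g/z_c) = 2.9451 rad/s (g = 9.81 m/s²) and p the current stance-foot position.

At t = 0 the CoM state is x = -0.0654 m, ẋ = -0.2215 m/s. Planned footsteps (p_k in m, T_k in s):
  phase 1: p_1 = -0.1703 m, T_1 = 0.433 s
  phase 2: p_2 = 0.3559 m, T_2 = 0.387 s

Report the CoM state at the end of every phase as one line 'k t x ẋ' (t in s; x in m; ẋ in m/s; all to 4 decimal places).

1 0.4330 -0.0920 0.0824
2 0.8200 -0.3766 -1.7088

phase 1: p=-0.1703, T=0.433, ωT=1.275228, cosh=1.929443, sinh=1.650076; start (x,ẋ)=(-0.065400, -0.221500) → end (x,ẋ)=(-0.092003, 0.082404)
phase 2: p=0.3559, T=0.387, ωT=1.139754, cosh=1.722948, sinh=1.403050; start (x,ẋ)=(-0.092003, 0.082404) → end (x,ẋ)=(-0.376556, -1.708812)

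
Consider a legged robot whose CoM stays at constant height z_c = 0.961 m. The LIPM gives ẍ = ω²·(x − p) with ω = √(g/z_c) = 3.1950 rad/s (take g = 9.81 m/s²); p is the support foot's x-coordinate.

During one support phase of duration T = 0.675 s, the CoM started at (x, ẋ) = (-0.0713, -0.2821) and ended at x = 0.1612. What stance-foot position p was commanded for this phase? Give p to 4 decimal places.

ωT = 3.1950·0.675 = 2.156625; cosh(ωT) = 4.378818, sinh(ωT) = 4.263103
x(T) = p + (x₀−p)·cosh(ωT) + (ẋ₀/ω)·sinh(ωT) ⇒ p·(1 − cosh) = x(T) − x₀·cosh − (ẋ₀/ω)·sinh
numerator   = 0.1612 − (-0.0713)·4.378818 − (-0.2821/3.1950)·4.263103 = 0.849817
denominator = 1 − 4.378818 = -3.378818
p = 0.849817 / -3.378818 = -0.2515

p = -0.2515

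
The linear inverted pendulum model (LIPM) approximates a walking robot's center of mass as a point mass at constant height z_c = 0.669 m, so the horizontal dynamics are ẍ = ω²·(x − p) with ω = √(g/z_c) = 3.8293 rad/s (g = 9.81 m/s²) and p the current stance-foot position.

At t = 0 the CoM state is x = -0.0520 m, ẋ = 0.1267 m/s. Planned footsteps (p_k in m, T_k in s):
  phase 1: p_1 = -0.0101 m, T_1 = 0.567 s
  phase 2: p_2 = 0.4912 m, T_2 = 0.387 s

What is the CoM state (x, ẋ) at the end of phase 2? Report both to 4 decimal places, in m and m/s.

phase 1: p=-0.0101, T=0.567, ωT=2.171213, cosh=4.441477, sinh=4.327438; start (x,ẋ)=(-0.052000, 0.126700) → end (x,ẋ)=(-0.053016, -0.131592)
phase 2: p=0.4912, T=0.387, ωT=1.481939, cosh=2.314335, sinh=2.087138; start (x,ẋ)=(-0.053016, -0.131592) → end (x,ẋ)=(-0.840021, -4.654073)

x = -0.8400, ẋ = -4.6541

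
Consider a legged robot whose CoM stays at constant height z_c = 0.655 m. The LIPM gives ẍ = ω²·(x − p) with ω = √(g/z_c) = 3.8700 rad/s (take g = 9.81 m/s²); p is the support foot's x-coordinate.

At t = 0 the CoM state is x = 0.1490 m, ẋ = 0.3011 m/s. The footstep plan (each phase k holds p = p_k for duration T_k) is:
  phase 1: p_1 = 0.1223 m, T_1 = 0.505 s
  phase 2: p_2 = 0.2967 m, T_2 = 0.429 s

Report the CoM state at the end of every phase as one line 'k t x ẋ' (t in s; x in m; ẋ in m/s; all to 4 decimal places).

phase 1: p=0.1223, T=0.505, ωT=1.954350, cosh=3.600493, sinh=3.458836; start (x,ẋ)=(0.149000, 0.301100) → end (x,ẋ)=(0.487543, 1.441506)
phase 2: p=0.2967, T=0.429, ωT=1.660230, cosh=2.725308, sinh=2.535213; start (x,ẋ)=(0.487543, 1.441506) → end (x,ẋ)=(1.761128, 5.800963)

1 0.5050 0.4875 1.4415
2 0.9340 1.7611 5.8010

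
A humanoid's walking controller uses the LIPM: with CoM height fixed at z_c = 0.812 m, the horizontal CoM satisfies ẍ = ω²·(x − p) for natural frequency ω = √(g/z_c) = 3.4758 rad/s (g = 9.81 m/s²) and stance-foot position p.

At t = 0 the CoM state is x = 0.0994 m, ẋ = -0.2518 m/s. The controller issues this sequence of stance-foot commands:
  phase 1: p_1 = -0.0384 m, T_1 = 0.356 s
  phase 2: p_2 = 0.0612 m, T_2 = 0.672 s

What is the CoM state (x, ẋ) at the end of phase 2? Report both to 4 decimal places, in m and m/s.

phase 1: p=-0.0384, T=0.356, ωT=1.237385, cosh=1.868365, sinh=1.578223; start (x,ẋ)=(0.099400, -0.251800) → end (x,ẋ)=(0.104728, 0.285460)
phase 2: p=0.0612, T=0.672, ωT=2.335738, cosh=5.216910, sinh=5.120171; start (x,ẋ)=(0.104728, 0.285460) → end (x,ẋ)=(0.708791, 2.263877)

x = 0.7088, ẋ = 2.2639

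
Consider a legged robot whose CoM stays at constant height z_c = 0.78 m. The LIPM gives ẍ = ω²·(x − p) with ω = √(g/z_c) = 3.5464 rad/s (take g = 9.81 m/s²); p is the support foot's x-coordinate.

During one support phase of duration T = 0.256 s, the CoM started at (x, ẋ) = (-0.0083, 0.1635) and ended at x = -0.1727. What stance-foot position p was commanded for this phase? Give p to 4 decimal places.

p = 0.4727

ωT = 3.5464·0.256 = 0.907878; cosh(ωT) = 1.441218, sinh(ωT) = 1.037839
x(T) = p + (x₀−p)·cosh(ωT) + (ẋ₀/ω)·sinh(ωT) ⇒ p·(1 − cosh) = x(T) − x₀·cosh − (ẋ₀/ω)·sinh
numerator   = -0.1727 − (-0.0083)·1.441218 − (0.1635/3.5464)·1.037839 = -0.208585
denominator = 1 − 1.441218 = -0.441218
p = -0.208585 / -0.441218 = 0.4727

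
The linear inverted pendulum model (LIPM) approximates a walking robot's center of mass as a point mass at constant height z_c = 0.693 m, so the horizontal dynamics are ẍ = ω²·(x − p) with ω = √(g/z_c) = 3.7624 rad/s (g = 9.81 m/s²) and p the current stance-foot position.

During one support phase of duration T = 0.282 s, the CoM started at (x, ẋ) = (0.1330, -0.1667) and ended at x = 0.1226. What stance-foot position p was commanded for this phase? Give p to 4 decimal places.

ωT = 3.7624·0.282 = 1.060997; cosh(ωT) = 1.617680, sinh(ωT) = 1.271569
x(T) = p + (x₀−p)·cosh(ωT) + (ẋ₀/ω)·sinh(ωT) ⇒ p·(1 − cosh) = x(T) − x₀·cosh − (ẋ₀/ω)·sinh
numerator   = 0.1226 − (0.1330)·1.617680 − (-0.1667/3.7624)·1.271569 = -0.036212
denominator = 1 − 1.617680 = -0.617680
p = -0.036212 / -0.617680 = 0.0586

p = 0.0586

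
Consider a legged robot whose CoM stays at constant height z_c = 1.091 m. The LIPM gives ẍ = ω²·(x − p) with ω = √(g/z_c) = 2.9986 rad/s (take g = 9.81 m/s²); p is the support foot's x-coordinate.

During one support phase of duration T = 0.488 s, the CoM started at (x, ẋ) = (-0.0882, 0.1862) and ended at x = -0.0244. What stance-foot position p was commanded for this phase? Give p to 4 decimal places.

p = -0.0387

ωT = 2.9986·0.488 = 1.463317; cosh(ωT) = 2.275866, sinh(ωT) = 2.044399
x(T) = p + (x₀−p)·cosh(ωT) + (ẋ₀/ω)·sinh(ωT) ⇒ p·(1 − cosh) = x(T) − x₀·cosh − (ẋ₀/ω)·sinh
numerator   = -0.0244 − (-0.0882)·2.275866 − (0.1862/2.9986)·2.044399 = 0.049383
denominator = 1 − 2.275866 = -1.275866
p = 0.049383 / -1.275866 = -0.0387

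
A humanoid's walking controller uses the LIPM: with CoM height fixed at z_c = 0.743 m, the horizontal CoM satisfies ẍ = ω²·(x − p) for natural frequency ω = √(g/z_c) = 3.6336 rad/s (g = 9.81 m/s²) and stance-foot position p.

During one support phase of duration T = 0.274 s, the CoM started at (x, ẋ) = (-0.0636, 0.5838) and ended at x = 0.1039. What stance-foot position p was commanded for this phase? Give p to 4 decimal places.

ωT = 3.6336·0.274 = 0.995606; cosh(ωT) = 1.537932, sinh(ωT) = 1.168433
x(T) = p + (x₀−p)·cosh(ωT) + (ẋ₀/ω)·sinh(ωT) ⇒ p·(1 − cosh) = x(T) − x₀·cosh − (ẋ₀/ω)·sinh
numerator   = 0.1039 − (-0.0636)·1.537932 − (0.5838/3.6336)·1.168433 = 0.013984
denominator = 1 − 1.537932 = -0.537932
p = 0.013984 / -0.537932 = -0.0260

p = -0.0260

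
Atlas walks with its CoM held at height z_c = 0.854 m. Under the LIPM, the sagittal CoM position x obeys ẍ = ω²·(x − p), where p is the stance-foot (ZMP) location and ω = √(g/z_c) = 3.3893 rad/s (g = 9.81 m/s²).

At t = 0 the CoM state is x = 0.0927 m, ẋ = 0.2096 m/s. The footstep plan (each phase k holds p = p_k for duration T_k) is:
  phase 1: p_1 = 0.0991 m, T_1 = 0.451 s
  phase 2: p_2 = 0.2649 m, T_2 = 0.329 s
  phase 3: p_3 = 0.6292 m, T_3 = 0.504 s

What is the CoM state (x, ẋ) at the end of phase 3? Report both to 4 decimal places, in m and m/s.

phase 1: p=0.0991, T=0.451, ωT=1.528574, cosh=2.414221, sinh=2.197376; start (x,ẋ)=(0.092700, 0.209600) → end (x,ẋ)=(0.219538, 0.458356)
phase 2: p=0.2649, T=0.329, ωT=1.115080, cosh=1.688850, sinh=1.360961; start (x,ẋ)=(0.219538, 0.458356) → end (x,ẋ)=(0.372342, 0.564856)
phase 3: p=0.6292, T=0.504, ωT=1.708207, cosh=2.850124, sinh=2.668934; start (x,ẋ)=(0.372342, 0.564856) → end (x,ẋ)=(0.341924, -0.713579)

x = 0.3419, ẋ = -0.7136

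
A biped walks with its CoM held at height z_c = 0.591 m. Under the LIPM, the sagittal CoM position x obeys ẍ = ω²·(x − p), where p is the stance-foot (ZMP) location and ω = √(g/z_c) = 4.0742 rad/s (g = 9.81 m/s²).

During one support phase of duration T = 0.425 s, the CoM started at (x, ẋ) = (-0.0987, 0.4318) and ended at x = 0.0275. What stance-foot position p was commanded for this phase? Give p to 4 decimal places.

ωT = 4.0742·0.425 = 1.731535; cosh(ωT) = 2.913166, sinh(ωT) = 2.736153
x(T) = p + (x₀−p)·cosh(ωT) + (ẋ₀/ω)·sinh(ωT) ⇒ p·(1 − cosh) = x(T) − x₀·cosh − (ẋ₀/ω)·sinh
numerator   = 0.0275 − (-0.0987)·2.913166 − (0.4318/4.0742)·2.736153 = 0.025041
denominator = 1 − 2.913166 = -1.913166
p = 0.025041 / -1.913166 = -0.0131

p = -0.0131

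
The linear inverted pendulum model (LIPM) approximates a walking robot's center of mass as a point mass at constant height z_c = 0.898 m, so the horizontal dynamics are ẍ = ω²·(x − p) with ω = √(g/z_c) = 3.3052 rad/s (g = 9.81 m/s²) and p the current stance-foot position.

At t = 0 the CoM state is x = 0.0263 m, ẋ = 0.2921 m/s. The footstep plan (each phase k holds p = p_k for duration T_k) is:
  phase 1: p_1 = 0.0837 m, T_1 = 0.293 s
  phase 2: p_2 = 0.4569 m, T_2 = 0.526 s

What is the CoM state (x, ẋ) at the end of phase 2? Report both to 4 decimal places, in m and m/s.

x = -0.4103, ẋ = -2.6172

phase 1: p=0.0837, T=0.293, ωT=0.968424, cosh=1.506735, sinh=1.127054; start (x,ẋ)=(0.026300, 0.292100) → end (x,ẋ)=(0.096818, 0.226294)
phase 2: p=0.4569, T=0.526, ωT=1.738535, cosh=2.932391, sinh=2.756613; start (x,ẋ)=(0.096818, 0.226294) → end (x,ẋ)=(-0.410267, -2.617182)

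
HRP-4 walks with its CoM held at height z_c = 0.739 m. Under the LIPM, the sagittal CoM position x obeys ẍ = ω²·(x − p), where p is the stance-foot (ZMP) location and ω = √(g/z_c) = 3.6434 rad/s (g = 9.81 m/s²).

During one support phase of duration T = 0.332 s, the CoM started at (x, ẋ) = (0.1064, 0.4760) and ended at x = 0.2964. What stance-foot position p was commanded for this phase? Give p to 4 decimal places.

ωT = 3.6434·0.332 = 1.209609; cosh(ωT) = 1.825243, sinh(ωT) = 1.526930
x(T) = p + (x₀−p)·cosh(ωT) + (ẋ₀/ω)·sinh(ωT) ⇒ p·(1 − cosh) = x(T) − x₀·cosh − (ẋ₀/ω)·sinh
numerator   = 0.2964 − (0.1064)·1.825243 − (0.4760/3.6434)·1.526930 = -0.097295
denominator = 1 − 1.825243 = -0.825243
p = -0.097295 / -0.825243 = 0.1179

p = 0.1179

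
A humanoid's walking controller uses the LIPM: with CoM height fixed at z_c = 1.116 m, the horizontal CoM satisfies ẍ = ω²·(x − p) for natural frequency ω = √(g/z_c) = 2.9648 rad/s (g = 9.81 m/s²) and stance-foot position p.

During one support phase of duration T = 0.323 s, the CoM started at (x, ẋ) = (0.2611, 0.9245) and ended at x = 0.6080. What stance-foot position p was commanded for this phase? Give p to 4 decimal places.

p = 0.2601

ωT = 2.9648·0.323 = 0.957630; cosh(ωT) = 1.494658, sinh(ωT) = 1.110857
x(T) = p + (x₀−p)·cosh(ωT) + (ẋ₀/ω)·sinh(ωT) ⇒ p·(1 − cosh) = x(T) − x₀·cosh − (ẋ₀/ω)·sinh
numerator   = 0.6080 − (0.2611)·1.494658 − (0.9245/2.9648)·1.110857 = -0.128649
denominator = 1 − 1.494658 = -0.494658
p = -0.128649 / -0.494658 = 0.2601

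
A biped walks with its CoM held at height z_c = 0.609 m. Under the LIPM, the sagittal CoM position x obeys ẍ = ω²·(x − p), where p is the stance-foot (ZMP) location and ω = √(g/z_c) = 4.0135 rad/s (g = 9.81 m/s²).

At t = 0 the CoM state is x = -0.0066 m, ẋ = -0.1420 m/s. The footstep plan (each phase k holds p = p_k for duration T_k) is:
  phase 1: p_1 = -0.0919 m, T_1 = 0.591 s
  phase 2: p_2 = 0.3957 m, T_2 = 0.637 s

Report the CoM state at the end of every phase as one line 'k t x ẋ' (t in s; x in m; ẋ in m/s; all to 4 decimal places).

1 0.5910 0.1813 1.0511
2 1.2280 0.6832 1.3021

phase 1: p=-0.0919, T=0.591, ωT=2.371978, cosh=5.405937, sinh=5.312641; start (x,ẋ)=(-0.006600, -0.142000) → end (x,ẋ)=(0.181262, 1.051148)
phase 2: p=0.3957, T=0.637, ωT=2.556599, cosh=6.484736, sinh=6.407168; start (x,ẋ)=(0.181262, 1.051148) → end (x,ẋ)=(0.683183, 1.302108)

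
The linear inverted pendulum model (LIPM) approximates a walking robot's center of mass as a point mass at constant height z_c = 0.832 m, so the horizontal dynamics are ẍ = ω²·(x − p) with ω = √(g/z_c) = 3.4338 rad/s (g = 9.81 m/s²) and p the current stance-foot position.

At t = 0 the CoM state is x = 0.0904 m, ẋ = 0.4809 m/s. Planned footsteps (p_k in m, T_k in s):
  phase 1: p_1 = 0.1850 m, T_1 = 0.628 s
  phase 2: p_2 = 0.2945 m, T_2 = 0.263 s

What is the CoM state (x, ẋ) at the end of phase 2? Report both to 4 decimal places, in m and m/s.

x = 0.6161, ẋ = 1.2947

phase 1: p=0.1850, T=0.628, ωT=2.156426, cosh=4.377972, sinh=4.262234; start (x,ẋ)=(0.090400, 0.480900) → end (x,ẋ)=(0.367765, 0.720833)
phase 2: p=0.2945, T=0.263, ωT=0.903089, cosh=1.436265, sinh=1.030949; start (x,ẋ)=(0.367765, 0.720833) → end (x,ẋ)=(0.616148, 1.294671)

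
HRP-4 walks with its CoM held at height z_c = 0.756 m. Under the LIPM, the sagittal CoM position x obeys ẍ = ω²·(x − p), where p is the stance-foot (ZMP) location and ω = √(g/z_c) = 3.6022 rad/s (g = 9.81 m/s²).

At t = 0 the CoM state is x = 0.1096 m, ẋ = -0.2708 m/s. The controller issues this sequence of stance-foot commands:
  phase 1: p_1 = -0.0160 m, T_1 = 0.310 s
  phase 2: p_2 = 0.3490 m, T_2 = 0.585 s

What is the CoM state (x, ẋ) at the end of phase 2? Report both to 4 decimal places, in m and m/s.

phase 1: p=-0.0160, T=0.310, ωT=1.116682, cosh=1.691033, sinh=1.363669; start (x,ẋ)=(0.109600, -0.270800) → end (x,ẋ)=(0.093878, 0.159042)
phase 2: p=0.3490, T=0.585, ωT=2.107287, cosh=4.173731, sinh=4.052163; start (x,ẋ)=(0.093878, 0.159042) → end (x,ẋ)=(-0.536902, -3.060141)

x = -0.5369, ẋ = -3.0601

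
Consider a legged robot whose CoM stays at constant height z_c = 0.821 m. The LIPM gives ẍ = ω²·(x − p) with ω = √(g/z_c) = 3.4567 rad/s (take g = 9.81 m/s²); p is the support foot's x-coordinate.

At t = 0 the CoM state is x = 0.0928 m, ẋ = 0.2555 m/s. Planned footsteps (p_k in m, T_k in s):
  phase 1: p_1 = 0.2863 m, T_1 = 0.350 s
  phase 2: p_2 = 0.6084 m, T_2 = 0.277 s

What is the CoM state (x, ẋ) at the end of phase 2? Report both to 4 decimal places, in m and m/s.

x = -0.4106, ẋ = -2.9891

phase 1: p=0.2863, T=0.350, ωT=1.209845, cosh=1.825604, sinh=1.527361; start (x,ẋ)=(0.092800, 0.255500) → end (x,ẋ)=(0.045940, -0.555166)
phase 2: p=0.6084, T=0.277, ωT=0.957506, cosh=1.494520, sinh=1.110671; start (x,ẋ)=(0.045940, -0.555166) → end (x,ẋ)=(-0.410588, -2.989136)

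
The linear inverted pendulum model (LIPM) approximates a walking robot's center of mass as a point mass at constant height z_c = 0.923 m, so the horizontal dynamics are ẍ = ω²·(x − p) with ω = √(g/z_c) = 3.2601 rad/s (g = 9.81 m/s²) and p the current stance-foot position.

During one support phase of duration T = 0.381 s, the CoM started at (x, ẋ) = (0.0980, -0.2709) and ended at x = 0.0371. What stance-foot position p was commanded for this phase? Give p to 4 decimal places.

p = 0.0170

ωT = 3.2601·0.381 = 1.242098; cosh(ωT) = 1.875824, sinh(ωT) = 1.587047
x(T) = p + (x₀−p)·cosh(ωT) + (ẋ₀/ω)·sinh(ωT) ⇒ p·(1 − cosh) = x(T) − x₀·cosh − (ẋ₀/ω)·sinh
numerator   = 0.0371 − (0.0980)·1.875824 − (-0.2709/3.2601)·1.587047 = -0.014854
denominator = 1 − 1.875824 = -0.875824
p = -0.014854 / -0.875824 = 0.0170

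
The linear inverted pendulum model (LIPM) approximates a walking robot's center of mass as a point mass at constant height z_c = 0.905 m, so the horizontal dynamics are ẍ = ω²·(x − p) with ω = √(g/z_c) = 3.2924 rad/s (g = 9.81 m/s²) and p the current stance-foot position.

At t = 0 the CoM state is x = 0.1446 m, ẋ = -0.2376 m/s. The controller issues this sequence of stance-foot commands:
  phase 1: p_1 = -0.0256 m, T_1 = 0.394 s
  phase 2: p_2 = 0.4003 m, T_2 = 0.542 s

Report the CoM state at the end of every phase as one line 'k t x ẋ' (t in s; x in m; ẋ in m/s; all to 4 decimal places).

phase 1: p=-0.0256, T=0.394, ωT=1.297206, cosh=1.966176, sinh=1.692882; start (x,ẋ)=(0.144600, -0.237600) → end (x,ẋ)=(0.186874, 0.481471)
phase 2: p=0.4003, T=0.542, ωT=1.784481, cosh=3.062185, sinh=2.894301; start (x,ẋ)=(0.186874, 0.481471) → end (x,ẋ)=(0.170005, -0.559423)

1 0.3940 0.1869 0.4815
2 0.9360 0.1700 -0.5594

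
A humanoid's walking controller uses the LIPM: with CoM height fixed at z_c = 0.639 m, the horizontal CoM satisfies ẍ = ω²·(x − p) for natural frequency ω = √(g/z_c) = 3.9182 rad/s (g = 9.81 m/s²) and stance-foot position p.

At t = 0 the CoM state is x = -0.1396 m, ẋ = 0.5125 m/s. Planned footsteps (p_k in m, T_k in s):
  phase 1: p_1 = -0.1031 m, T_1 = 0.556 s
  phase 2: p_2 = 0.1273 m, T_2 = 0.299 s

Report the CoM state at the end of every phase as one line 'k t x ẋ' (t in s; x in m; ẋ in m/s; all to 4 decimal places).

phase 1: p=-0.1031, T=0.556, ωT=2.178519, cosh=4.473213, sinh=4.360004; start (x,ẋ)=(-0.139600, 0.512500) → end (x,ẋ)=(0.303916, 1.668979)
phase 2: p=0.1273, T=0.299, ωT=1.171542, cosh=1.768426, sinh=1.458538; start (x,ẋ)=(0.303916, 1.668979) → end (x,ẋ)=(1.060904, 3.960796)

1 0.5560 0.3039 1.6690
2 0.8550 1.0609 3.9608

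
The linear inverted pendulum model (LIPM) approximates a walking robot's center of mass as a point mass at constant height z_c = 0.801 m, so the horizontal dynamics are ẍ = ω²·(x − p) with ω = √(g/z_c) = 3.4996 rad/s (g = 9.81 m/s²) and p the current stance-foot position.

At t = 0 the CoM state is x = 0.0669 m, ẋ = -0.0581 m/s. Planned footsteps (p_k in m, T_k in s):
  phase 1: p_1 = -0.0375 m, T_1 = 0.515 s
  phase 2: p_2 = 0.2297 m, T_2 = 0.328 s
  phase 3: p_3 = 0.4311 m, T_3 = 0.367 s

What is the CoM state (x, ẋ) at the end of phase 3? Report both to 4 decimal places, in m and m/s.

phase 1: p=-0.0375, T=0.515, ωT=1.802294, cosh=3.114231, sinh=2.949311; start (x,ẋ)=(0.066900, -0.058100) → end (x,ẋ)=(0.238662, 0.896618)
phase 2: p=0.2297, T=0.328, ωT=1.147869, cosh=1.734391, sinh=1.417079; start (x,ẋ)=(0.238662, 0.896618) → end (x,ẋ)=(0.608307, 1.599528)
phase 3: p=0.4311, T=0.367, ωT=1.284353, cosh=1.944580, sinh=1.667751; start (x,ẋ)=(0.608307, 1.599528) → end (x,ẋ)=(1.537955, 4.144671)

x = 1.5380, ẋ = 4.1447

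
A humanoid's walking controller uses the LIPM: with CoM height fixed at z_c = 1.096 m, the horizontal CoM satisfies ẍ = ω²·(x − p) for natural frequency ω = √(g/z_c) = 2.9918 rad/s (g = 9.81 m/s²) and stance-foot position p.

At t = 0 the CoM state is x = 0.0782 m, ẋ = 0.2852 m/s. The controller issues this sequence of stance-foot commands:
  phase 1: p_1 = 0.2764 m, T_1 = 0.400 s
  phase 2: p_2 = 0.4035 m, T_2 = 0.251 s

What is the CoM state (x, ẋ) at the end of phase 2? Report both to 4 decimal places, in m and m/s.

x = -0.1428, ẋ = -1.3296

phase 1: p=0.2764, T=0.400, ωT=1.196720, cosh=1.805714, sinh=1.503531; start (x,ẋ)=(0.078200, 0.285200) → end (x,ẋ)=(0.061835, -0.376566)
phase 2: p=0.4035, T=0.251, ωT=0.750942, cosh=1.295458, sinh=0.823536; start (x,ẋ)=(0.061835, -0.376566) → end (x,ẋ)=(-0.142768, -1.329639)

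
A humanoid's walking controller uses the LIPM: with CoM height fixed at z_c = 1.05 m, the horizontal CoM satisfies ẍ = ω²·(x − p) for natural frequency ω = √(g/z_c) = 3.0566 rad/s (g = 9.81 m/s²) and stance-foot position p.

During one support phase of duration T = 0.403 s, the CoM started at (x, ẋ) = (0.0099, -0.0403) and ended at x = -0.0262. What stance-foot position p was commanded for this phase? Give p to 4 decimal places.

ωT = 3.0566·0.403 = 1.231810; cosh(ωT) = 1.859595, sinh(ωT) = 1.567831
x(T) = p + (x₀−p)·cosh(ωT) + (ẋ₀/ω)·sinh(ωT) ⇒ p·(1 − cosh) = x(T) − x₀·cosh − (ẋ₀/ω)·sinh
numerator   = -0.0262 − (0.0099)·1.859595 − (-0.0403/3.0566)·1.567831 = -0.023939
denominator = 1 − 1.859595 = -0.859595
p = -0.023939 / -0.859595 = 0.0278

p = 0.0278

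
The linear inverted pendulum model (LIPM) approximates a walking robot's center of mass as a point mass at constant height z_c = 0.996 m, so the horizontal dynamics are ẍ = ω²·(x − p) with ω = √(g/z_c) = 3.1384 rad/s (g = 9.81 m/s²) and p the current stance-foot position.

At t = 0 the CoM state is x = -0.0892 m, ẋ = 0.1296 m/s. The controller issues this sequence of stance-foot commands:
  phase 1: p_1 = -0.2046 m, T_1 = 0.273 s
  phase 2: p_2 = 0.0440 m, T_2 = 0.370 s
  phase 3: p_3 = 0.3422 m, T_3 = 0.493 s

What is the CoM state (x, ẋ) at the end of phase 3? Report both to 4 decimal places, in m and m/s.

x = 0.5068, ẋ = 0.7613

phase 1: p=-0.2046, T=0.273, ωT=0.856783, cosh=1.390048, sinh=0.965523; start (x,ẋ)=(-0.089200, 0.129600) → end (x,ẋ)=(-0.004317, 0.529835)
phase 2: p=0.0440, T=0.370, ωT=1.161208, cosh=1.753448, sinh=1.440341; start (x,ẋ)=(-0.004317, 0.529835) → end (x,ẋ)=(0.202441, 0.710627)
phase 3: p=0.3422, T=0.493, ωT=1.547231, cosh=2.455640, sinh=2.242803; start (x,ẋ)=(0.202441, 0.710627) → end (x,ẋ)=(0.506840, 0.761307)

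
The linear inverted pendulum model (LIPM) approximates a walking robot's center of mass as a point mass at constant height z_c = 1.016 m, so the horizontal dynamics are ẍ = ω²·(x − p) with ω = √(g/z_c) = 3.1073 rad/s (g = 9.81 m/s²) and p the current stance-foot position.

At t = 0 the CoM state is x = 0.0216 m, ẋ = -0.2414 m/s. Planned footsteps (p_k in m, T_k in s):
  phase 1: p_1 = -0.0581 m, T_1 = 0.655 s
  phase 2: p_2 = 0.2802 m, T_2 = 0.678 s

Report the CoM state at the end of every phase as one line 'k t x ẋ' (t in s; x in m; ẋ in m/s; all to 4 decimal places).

phase 1: p=-0.0581, T=0.655, ωT=2.035281, cosh=3.892525, sinh=3.761881; start (x,ẋ)=(0.021600, -0.241400) → end (x,ẋ)=(-0.040119, -0.008019)
phase 2: p=0.2802, T=0.678, ωT=2.106749, cosh=4.171553, sinh=4.049920; start (x,ẋ)=(-0.040119, -0.008019) → end (x,ẋ)=(-1.066479, -4.064445)

1 0.6550 -0.0401 -0.0080
2 1.3330 -1.0665 -4.0644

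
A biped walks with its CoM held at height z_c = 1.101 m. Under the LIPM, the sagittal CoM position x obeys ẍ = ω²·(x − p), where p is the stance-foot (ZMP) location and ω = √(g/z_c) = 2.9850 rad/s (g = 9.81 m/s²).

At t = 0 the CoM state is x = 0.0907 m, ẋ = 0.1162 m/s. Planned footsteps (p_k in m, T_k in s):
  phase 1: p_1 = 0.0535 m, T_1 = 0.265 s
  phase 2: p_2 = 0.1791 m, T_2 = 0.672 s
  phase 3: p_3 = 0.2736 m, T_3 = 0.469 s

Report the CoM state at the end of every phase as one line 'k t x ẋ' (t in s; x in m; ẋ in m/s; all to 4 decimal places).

phase 1: p=0.0535, T=0.265, ωT=0.791025, cosh=1.329518, sinh=0.876138; start (x,ẋ)=(0.090700, 0.116200) → end (x,ẋ)=(0.137064, 0.251778)
phase 2: p=0.1791, T=0.672, ωT=2.005920, cosh=3.783733, sinh=3.649196; start (x,ẋ)=(0.137064, 0.251778) → end (x,ẋ)=(0.327850, 0.494773)
phase 3: p=0.2736, T=0.469, ωT=1.399965, cosh=2.150832, sinh=1.904226; start (x,ẋ)=(0.327850, 0.494773) → end (x,ẋ)=(0.705914, 1.372536)

1 0.2650 0.1371 0.2518
2 0.9370 0.3278 0.4948
3 1.4060 0.7059 1.3725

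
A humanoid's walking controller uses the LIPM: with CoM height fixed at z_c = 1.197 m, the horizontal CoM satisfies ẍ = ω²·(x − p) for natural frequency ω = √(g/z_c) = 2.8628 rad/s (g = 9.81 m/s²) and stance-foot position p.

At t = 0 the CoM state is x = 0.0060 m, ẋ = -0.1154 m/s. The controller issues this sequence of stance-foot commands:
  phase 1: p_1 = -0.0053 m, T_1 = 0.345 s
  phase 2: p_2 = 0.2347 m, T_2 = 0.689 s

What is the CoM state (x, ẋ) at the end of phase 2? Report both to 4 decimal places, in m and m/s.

x = -0.9232, ẋ = -3.2270

phase 1: p=-0.0053, T=0.345, ωT=0.987666, cosh=1.528703, sinh=1.156258; start (x,ẋ)=(0.006000, -0.115400) → end (x,ẋ)=(-0.034635, -0.139008)
phase 2: p=0.2347, T=0.689, ωT=1.972469, cosh=3.663759, sinh=3.524646; start (x,ẋ)=(-0.034635, -0.139008) → end (x,ẋ)=(-0.923222, -3.226973)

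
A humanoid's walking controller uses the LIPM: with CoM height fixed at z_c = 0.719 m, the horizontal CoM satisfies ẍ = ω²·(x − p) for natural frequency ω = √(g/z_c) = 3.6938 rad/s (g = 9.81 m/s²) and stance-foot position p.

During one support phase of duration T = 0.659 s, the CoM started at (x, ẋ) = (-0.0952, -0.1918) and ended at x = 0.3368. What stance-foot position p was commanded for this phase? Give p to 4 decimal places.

p = -0.2481

ωT = 3.6938·0.659 = 2.434214; cosh(ωT) = 5.747259, sinh(ωT) = 5.659593
x(T) = p + (x₀−p)·cosh(ωT) + (ẋ₀/ω)·sinh(ωT) ⇒ p·(1 − cosh) = x(T) − x₀·cosh − (ẋ₀/ω)·sinh
numerator   = 0.3368 − (-0.0952)·5.747259 − (-0.1918/3.6938)·5.659593 = 1.177813
denominator = 1 − 5.747259 = -4.747259
p = 1.177813 / -4.747259 = -0.2481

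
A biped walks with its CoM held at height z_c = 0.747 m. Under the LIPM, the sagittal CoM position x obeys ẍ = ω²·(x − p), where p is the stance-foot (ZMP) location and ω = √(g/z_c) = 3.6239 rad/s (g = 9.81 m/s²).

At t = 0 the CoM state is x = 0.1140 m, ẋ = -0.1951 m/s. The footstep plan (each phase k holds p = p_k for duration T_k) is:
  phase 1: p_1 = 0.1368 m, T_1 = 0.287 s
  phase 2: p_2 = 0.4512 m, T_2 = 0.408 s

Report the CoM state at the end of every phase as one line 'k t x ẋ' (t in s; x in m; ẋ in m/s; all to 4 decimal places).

phase 1: p=0.1368, T=0.287, ωT=1.040059, cosh=1.591409, sinh=1.237976; start (x,ẋ)=(0.114000, -0.195100) → end (x,ẋ)=(0.033867, -0.412772)
phase 2: p=0.4512, T=0.408, ωT=1.478551, cosh=2.307277, sinh=2.079309; start (x,ẋ)=(0.033867, -0.412772) → end (x,ẋ)=(-0.748542, -4.097070)

1 0.2870 0.0339 -0.4128
2 0.6950 -0.7485 -4.0971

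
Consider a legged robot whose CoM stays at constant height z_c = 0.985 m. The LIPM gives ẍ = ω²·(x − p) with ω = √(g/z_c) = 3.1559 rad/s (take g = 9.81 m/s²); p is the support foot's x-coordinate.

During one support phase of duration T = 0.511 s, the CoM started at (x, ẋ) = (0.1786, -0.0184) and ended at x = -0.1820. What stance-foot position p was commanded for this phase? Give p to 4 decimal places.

p = 0.3942

ωT = 3.1559·0.511 = 1.612665; cosh(ωT) = 2.607758, sinh(ωT) = 2.408403
x(T) = p + (x₀−p)·cosh(ωT) + (ẋ₀/ω)·sinh(ωT) ⇒ p·(1 − cosh) = x(T) − x₀·cosh − (ẋ₀/ω)·sinh
numerator   = -0.1820 − (0.1786)·2.607758 − (-0.0184/3.1559)·2.408403 = -0.633704
denominator = 1 − 2.607758 = -1.607758
p = -0.633704 / -1.607758 = 0.3942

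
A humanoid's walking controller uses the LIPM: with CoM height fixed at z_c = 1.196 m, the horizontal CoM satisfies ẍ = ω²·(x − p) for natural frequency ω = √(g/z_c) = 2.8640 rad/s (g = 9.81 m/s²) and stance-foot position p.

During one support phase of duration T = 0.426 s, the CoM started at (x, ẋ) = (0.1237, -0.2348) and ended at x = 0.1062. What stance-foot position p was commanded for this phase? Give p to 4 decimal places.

p = -0.0062

ωT = 2.8640·0.426 = 1.220064; cosh(ωT) = 1.841308, sinh(ωT) = 1.546097
x(T) = p + (x₀−p)·cosh(ωT) + (ẋ₀/ω)·sinh(ωT) ⇒ p·(1 − cosh) = x(T) − x₀·cosh − (ẋ₀/ω)·sinh
numerator   = 0.1062 − (0.1237)·1.841308 − (-0.2348/2.8640)·1.546097 = 0.005184
denominator = 1 − 1.841308 = -0.841308
p = 0.005184 / -0.841308 = -0.0062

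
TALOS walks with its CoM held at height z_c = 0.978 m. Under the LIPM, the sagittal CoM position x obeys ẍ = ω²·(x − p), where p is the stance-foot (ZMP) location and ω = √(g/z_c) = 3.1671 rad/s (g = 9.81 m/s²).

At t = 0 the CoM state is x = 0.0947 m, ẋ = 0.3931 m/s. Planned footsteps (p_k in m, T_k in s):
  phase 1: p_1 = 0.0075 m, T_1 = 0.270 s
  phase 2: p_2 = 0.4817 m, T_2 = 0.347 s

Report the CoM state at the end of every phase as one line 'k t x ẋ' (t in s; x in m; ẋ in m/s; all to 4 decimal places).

phase 1: p=0.0075, T=0.270, ωT=0.855117, cosh=1.388441, sinh=0.963208; start (x,ẋ)=(0.094700, 0.393100) → end (x,ẋ)=(0.248125, 0.811807)
phase 2: p=0.4817, T=0.347, ωT=1.098984, cosh=1.667162, sinh=1.333952; start (x,ẋ)=(0.248125, 0.811807) → end (x,ẋ)=(0.434218, 0.366616)

1 0.2700 0.2481 0.8118
2 0.6170 0.4342 0.3666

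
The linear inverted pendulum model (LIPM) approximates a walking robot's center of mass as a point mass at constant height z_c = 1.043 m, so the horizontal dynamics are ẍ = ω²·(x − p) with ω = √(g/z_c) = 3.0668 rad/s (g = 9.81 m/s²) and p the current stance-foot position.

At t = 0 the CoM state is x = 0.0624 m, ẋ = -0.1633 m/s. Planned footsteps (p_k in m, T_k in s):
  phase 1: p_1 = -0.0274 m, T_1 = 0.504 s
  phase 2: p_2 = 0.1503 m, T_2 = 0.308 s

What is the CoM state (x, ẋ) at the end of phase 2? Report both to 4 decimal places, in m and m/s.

x = 0.1137, ẋ = 0.0632

phase 1: p=-0.0274, T=0.504, ωT=1.545667, cosh=2.452135, sinh=2.238965; start (x,ẋ)=(0.062400, -0.163300) → end (x,ẋ)=(0.073582, 0.216174)
phase 2: p=0.1503, T=0.308, ωT=0.944574, cosh=1.480282, sinh=1.091437; start (x,ẋ)=(0.073582, 0.216174) → end (x,ẋ)=(0.113670, 0.063207)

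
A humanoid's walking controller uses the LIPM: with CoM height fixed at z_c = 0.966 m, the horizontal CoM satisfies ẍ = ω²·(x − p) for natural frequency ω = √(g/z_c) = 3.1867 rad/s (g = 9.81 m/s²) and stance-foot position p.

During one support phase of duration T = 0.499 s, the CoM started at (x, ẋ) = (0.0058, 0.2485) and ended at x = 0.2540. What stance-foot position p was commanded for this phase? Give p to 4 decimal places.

ωT = 3.1867·0.499 = 1.590163; cosh(ωT) = 2.554221, sinh(ωT) = 2.350329
x(T) = p + (x₀−p)·cosh(ωT) + (ẋ₀/ω)·sinh(ωT) ⇒ p·(1 − cosh) = x(T) − x₀·cosh − (ẋ₀/ω)·sinh
numerator   = 0.2540 − (0.0058)·2.554221 − (0.2485/3.1867)·2.350329 = 0.055906
denominator = 1 − 2.554221 = -1.554221
p = 0.055906 / -1.554221 = -0.0360

p = -0.0360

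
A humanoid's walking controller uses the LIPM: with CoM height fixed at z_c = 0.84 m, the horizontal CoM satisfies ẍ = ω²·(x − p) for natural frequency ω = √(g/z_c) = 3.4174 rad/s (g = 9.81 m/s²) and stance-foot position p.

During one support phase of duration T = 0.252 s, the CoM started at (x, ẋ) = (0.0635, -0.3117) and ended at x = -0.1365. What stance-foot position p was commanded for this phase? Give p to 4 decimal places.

p = 0.3460

ωT = 3.4174·0.252 = 0.861185; cosh(ωT) = 1.394312, sinh(ωT) = 0.971651
x(T) = p + (x₀−p)·cosh(ωT) + (ẋ₀/ω)·sinh(ωT) ⇒ p·(1 − cosh) = x(T) − x₀·cosh − (ẋ₀/ω)·sinh
numerator   = -0.1365 − (0.0635)·1.394312 − (-0.3117/3.4174)·0.971651 = -0.136415
denominator = 1 − 1.394312 = -0.394312
p = -0.136415 / -0.394312 = 0.3460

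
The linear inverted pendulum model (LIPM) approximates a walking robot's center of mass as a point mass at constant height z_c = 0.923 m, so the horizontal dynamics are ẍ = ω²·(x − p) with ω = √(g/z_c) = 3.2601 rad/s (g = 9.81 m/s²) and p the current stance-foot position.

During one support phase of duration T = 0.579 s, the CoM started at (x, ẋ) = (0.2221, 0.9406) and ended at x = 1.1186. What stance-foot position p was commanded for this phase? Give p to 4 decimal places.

p = 0.2365

ωT = 3.2601·0.579 = 1.887598; cosh(ωT) = 3.377461, sinh(ωT) = 3.226026
x(T) = p + (x₀−p)·cosh(ωT) + (ẋ₀/ω)·sinh(ωT) ⇒ p·(1 − cosh) = x(T) − x₀·cosh − (ẋ₀/ω)·sinh
numerator   = 1.1186 − (0.2221)·3.377461 − (0.9406/3.2601)·3.226026 = -0.562303
denominator = 1 − 3.377461 = -2.377461
p = -0.562303 / -2.377461 = 0.2365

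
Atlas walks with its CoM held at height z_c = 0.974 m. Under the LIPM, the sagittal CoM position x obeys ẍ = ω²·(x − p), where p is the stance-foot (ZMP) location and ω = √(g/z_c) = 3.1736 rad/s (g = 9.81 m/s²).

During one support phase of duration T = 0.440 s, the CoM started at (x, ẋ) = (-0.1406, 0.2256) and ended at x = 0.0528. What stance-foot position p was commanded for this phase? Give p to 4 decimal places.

p = -0.1918

ωT = 3.1736·0.440 = 1.396384; cosh(ωT) = 2.144027, sinh(ωT) = 1.896536
x(T) = p + (x₀−p)·cosh(ωT) + (ẋ₀/ω)·sinh(ωT) ⇒ p·(1 − cosh) = x(T) − x₀·cosh − (ẋ₀/ω)·sinh
numerator   = 0.0528 − (-0.1406)·2.144027 − (0.2256/3.1736)·1.896536 = 0.219432
denominator = 1 − 2.144027 = -1.144027
p = 0.219432 / -1.144027 = -0.1918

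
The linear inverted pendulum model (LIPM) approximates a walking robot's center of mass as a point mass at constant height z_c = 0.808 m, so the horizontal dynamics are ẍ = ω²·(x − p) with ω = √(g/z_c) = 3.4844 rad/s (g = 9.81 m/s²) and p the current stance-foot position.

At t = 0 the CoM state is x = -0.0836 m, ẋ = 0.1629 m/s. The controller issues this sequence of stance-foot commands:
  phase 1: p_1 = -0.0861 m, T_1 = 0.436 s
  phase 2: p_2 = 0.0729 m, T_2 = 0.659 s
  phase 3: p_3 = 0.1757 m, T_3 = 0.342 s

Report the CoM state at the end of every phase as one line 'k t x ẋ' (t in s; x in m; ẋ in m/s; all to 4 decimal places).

1 0.4360 0.0216 0.4089
2 1.0950 0.3924 1.1723
3 1.4370 1.0680 3.2360

phase 1: p=-0.0861, T=0.436, ωT=1.519198, cosh=2.393724, sinh=2.174837; start (x,ẋ)=(-0.083600, 0.162900) → end (x,ẋ)=(0.021561, 0.408883)
phase 2: p=0.0729, T=0.659, ωT=2.296220, cosh=5.018593, sinh=4.917954; start (x,ẋ)=(0.021561, 0.408883) → end (x,ẋ)=(0.392354, 1.172258)
phase 3: p=0.1757, T=0.342, ωT=1.191665, cosh=1.798137, sinh=1.494421; start (x,ẋ)=(0.392354, 1.172258) → end (x,ẋ)=(1.068043, 3.236034)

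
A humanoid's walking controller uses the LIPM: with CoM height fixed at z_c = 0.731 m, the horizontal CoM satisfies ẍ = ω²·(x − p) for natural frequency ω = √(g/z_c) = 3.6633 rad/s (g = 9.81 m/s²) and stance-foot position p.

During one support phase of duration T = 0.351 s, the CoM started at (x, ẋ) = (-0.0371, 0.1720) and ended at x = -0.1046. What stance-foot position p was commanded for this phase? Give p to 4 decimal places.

p = 0.1170

ωT = 3.6633·0.351 = 1.285818; cosh(ωT) = 1.947026, sinh(ωT) = 1.670601
x(T) = p + (x₀−p)·cosh(ωT) + (ẋ₀/ω)·sinh(ωT) ⇒ p·(1 − cosh) = x(T) − x₀·cosh − (ẋ₀/ω)·sinh
numerator   = -0.1046 − (-0.0371)·1.947026 − (0.1720/3.6633)·1.670601 = -0.110804
denominator = 1 − 1.947026 = -0.947026
p = -0.110804 / -0.947026 = 0.1170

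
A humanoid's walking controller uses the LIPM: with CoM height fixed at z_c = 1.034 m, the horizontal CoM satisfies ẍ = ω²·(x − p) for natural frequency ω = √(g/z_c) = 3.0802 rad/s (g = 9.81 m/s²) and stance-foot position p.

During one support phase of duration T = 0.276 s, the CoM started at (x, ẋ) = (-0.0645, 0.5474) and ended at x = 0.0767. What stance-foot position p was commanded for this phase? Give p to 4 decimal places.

p = 0.0104

ωT = 3.0802·0.276 = 0.850135; cosh(ωT) = 1.383660, sinh(ωT) = 0.956303
x(T) = p + (x₀−p)·cosh(ωT) + (ẋ₀/ω)·sinh(ωT) ⇒ p·(1 − cosh) = x(T) − x₀·cosh − (ẋ₀/ω)·sinh
numerator   = 0.0767 − (-0.0645)·1.383660 − (0.5474/3.0802)·0.956303 = -0.004004
denominator = 1 − 1.383660 = -0.383660
p = -0.004004 / -0.383660 = 0.0104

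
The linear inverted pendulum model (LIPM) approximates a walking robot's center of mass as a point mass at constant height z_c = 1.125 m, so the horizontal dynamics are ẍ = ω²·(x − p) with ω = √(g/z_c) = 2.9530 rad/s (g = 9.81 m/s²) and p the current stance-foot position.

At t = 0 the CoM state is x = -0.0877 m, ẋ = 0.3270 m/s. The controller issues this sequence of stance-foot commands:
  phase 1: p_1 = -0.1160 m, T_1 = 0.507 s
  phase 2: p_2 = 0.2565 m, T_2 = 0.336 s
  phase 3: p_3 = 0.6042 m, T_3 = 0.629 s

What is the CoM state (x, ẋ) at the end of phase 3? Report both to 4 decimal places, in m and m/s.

phase 1: p=-0.1160, T=0.507, ωT=1.497171, cosh=2.346395, sinh=2.122633; start (x,ẋ)=(-0.087700, 0.327000) → end (x,ẋ)=(0.185452, 0.944659)
phase 2: p=0.2565, T=0.336, ωT=0.992208, cosh=1.533970, sinh=1.163213; start (x,ẋ)=(0.185452, 0.944659) → end (x,ẋ)=(0.519625, 1.205033)
phase 3: p=0.6042, T=0.629, ωT=1.857437, cosh=3.281683, sinh=3.125611; start (x,ẋ)=(0.519625, 1.205033) → end (x,ẋ)=(1.602122, 3.173916)

x = 1.6021, ẋ = 3.1739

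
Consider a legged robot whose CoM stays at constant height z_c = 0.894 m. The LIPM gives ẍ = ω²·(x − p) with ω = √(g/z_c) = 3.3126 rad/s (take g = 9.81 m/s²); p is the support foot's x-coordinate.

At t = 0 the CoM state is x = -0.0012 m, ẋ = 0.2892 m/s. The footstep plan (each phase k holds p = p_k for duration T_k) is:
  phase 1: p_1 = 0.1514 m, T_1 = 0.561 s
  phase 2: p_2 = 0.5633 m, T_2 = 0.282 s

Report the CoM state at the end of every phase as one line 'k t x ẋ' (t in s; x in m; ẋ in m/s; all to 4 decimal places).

1 0.5610 -0.0767 -0.6316
2 0.8430 -0.5820 -3.2092

phase 1: p=0.1514, T=0.561, ωT=1.858369, cosh=3.284596, sinh=3.128669; start (x,ẋ)=(-0.001200, 0.289200) → end (x,ẋ)=(-0.076687, -0.631646)
phase 2: p=0.5633, T=0.282, ωT=0.934153, cosh=1.468988, sinh=1.076069; start (x,ẋ)=(-0.076687, -0.631646) → end (x,ẋ)=(-0.582018, -3.209170)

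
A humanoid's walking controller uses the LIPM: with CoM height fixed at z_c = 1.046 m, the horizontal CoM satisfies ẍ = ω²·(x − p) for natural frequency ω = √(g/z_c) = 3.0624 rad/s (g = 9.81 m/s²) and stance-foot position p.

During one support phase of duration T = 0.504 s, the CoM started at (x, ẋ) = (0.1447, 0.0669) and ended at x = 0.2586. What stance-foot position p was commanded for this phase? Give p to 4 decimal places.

p = 0.0997

ωT = 3.0624·0.504 = 1.543450; cosh(ωT) = 2.447176, sinh(ωT) = 2.233533
x(T) = p + (x₀−p)·cosh(ωT) + (ẋ₀/ω)·sinh(ωT) ⇒ p·(1 − cosh) = x(T) − x₀·cosh − (ẋ₀/ω)·sinh
numerator   = 0.2586 − (0.1447)·2.447176 − (0.0669/3.0624)·2.233533 = -0.144299
denominator = 1 − 2.447176 = -1.447176
p = -0.144299 / -1.447176 = 0.0997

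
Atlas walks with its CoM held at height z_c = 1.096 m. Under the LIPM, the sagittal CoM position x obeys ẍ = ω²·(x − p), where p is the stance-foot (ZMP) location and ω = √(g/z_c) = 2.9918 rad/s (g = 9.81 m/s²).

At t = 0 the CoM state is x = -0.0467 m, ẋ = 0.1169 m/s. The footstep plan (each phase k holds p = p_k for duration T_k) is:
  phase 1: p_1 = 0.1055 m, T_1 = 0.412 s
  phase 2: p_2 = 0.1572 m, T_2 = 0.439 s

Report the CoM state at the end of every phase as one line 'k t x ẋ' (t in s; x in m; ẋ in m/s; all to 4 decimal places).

phase 1: p=0.1055, T=0.412, ωT=1.232622, cosh=1.860869, sinh=1.569342; start (x,ẋ)=(-0.046700, 0.116900) → end (x,ẋ)=(-0.116405, -0.497067)
phase 2: p=0.1572, T=0.439, ωT=1.313400, cosh=1.993851, sinh=1.724946; start (x,ẋ)=(-0.116405, -0.497067) → end (x,ẋ)=(-0.674915, -2.403068)

1 0.4120 -0.1164 -0.4971
2 0.8510 -0.6749 -2.4031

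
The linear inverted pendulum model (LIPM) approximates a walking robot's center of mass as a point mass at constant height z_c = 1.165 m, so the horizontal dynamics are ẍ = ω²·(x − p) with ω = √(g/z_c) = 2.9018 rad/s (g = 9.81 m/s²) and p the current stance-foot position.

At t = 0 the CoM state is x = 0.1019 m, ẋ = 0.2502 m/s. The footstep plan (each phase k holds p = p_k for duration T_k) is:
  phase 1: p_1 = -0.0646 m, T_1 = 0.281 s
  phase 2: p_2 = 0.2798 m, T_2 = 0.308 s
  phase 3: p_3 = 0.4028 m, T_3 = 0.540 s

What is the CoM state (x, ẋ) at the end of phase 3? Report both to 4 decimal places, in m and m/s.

x = 1.4102, ẋ = 3.0743

phase 1: p=-0.0646, T=0.281, ωT=0.815406, cosh=1.351276, sinh=0.908816; start (x,ẋ)=(0.101900, 0.250200) → end (x,ẋ)=(0.238748, 0.777184)
phase 2: p=0.2798, T=0.308, ωT=0.893754, cosh=1.426703, sinh=1.017586; start (x,ẋ)=(0.238748, 0.777184) → end (x,ẋ)=(0.493769, 0.987590)
phase 3: p=0.4028, T=0.540, ωT=1.566972, cosh=2.500396, sinh=2.291720; start (x,ẋ)=(0.493769, 0.987590) → end (x,ẋ)=(1.410215, 3.074319)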